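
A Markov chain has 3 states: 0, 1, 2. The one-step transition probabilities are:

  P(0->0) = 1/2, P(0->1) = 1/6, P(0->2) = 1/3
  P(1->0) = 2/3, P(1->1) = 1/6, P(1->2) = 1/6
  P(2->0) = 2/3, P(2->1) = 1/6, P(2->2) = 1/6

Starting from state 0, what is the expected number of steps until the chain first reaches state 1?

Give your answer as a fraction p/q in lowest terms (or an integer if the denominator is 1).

Let h_i = expected steps to first reach 1 from state i.
Boundary: h_1 = 0.
First-step equations for the other states:
  h_0 = 1 + 1/2*h_0 + 1/6*h_1 + 1/3*h_2
  h_2 = 1 + 2/3*h_0 + 1/6*h_1 + 1/6*h_2

Substituting h_1 = 0 and rearranging gives the linear system (I - Q) h = 1:
  [1/2, -1/3] . (h_0, h_2) = 1
  [-2/3, 5/6] . (h_0, h_2) = 1

Solving yields:
  h_0 = 6
  h_2 = 6

Starting state is 0, so the expected hitting time is h_0 = 6.

Answer: 6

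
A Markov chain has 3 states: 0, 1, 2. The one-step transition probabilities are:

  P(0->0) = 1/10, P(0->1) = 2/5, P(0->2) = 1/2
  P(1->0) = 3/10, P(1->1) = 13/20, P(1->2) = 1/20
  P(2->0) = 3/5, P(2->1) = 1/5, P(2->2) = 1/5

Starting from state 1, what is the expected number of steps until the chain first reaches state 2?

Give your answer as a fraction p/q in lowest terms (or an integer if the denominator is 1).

Let h_i = expected steps to first reach 2 from state i.
Boundary: h_2 = 0.
First-step equations for the other states:
  h_0 = 1 + 1/10*h_0 + 2/5*h_1 + 1/2*h_2
  h_1 = 1 + 3/10*h_0 + 13/20*h_1 + 1/20*h_2

Substituting h_2 = 0 and rearranging gives the linear system (I - Q) h = 1:
  [9/10, -2/5] . (h_0, h_1) = 1
  [-3/10, 7/20] . (h_0, h_1) = 1

Solving yields:
  h_0 = 50/13
  h_1 = 80/13

Starting state is 1, so the expected hitting time is h_1 = 80/13.

Answer: 80/13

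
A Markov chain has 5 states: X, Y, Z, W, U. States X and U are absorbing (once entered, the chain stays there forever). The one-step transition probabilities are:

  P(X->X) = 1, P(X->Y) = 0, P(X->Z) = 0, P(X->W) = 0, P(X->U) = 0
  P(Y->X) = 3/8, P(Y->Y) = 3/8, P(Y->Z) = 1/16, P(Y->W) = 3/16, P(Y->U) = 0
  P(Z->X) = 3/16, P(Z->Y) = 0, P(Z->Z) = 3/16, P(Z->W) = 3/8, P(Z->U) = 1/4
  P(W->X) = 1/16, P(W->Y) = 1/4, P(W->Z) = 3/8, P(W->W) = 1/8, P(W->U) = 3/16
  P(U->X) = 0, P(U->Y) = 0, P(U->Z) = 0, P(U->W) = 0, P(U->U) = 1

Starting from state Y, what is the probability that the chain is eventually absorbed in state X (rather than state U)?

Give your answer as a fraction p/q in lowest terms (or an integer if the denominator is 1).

Let a_i = P(absorbed in X | start in state i).
Boundary conditions: a_X = 1, a_U = 0.
For each transient state i, a_i = sum_j P(i->j) * a_j:
  a_Y = 3/8*a_X + 3/8*a_Y + 1/16*a_Z + 3/16*a_W + 0*a_U
  a_Z = 3/16*a_X + 0*a_Y + 3/16*a_Z + 3/8*a_W + 1/4*a_U
  a_W = 1/16*a_X + 1/4*a_Y + 3/8*a_Z + 1/8*a_W + 3/16*a_U

Substituting a_X = 1 and a_U = 0, rearrange to (I - Q) a = r where r[i] = P(i -> X):
  [5/8, -1/16, -3/16] . (a_Y, a_Z, a_W) = 3/8
  [0, 13/16, -3/8] . (a_Y, a_Z, a_W) = 3/16
  [-1/4, -3/8, 7/8] . (a_Y, a_Z, a_W) = 1/16

Solving yields:
  a_Y = 1017/1280
  a_Z = 147/320
  a_W = 317/640

Starting state is Y, so the absorption probability is a_Y = 1017/1280.

Answer: 1017/1280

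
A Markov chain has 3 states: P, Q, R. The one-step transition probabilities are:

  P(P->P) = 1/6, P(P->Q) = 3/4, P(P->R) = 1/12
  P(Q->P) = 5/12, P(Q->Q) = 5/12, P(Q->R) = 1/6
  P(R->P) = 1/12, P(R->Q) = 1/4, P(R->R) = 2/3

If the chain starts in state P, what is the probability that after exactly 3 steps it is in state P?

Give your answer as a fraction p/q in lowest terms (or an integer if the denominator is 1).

Computing P^3 by repeated multiplication:
P^1 =
  P: [1/6, 3/4, 1/12]
  Q: [5/12, 5/12, 1/6]
  R: [1/12, 1/4, 2/3]
P^2 =
  P: [25/72, 11/24, 7/36]
  Q: [37/144, 19/36, 31/144]
  R: [25/144, 1/3, 71/144]
P^3 =
  P: [229/864, 1/2, 203/864]
  Q: [485/1728, 403/864, 437/1728]
  R: [361/1728, 113/288, 689/1728]

(P^3)[P -> P] = 229/864

Answer: 229/864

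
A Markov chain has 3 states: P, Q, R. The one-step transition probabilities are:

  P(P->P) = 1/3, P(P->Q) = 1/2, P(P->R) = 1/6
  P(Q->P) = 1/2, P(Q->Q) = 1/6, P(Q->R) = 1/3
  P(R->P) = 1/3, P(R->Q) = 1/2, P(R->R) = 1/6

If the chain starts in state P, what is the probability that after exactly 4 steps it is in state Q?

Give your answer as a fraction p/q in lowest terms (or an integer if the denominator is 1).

Computing P^4 by repeated multiplication:
P^1 =
  P: [1/3, 1/2, 1/6]
  Q: [1/2, 1/6, 1/3]
  R: [1/3, 1/2, 1/6]
P^2 =
  P: [5/12, 1/3, 1/4]
  Q: [13/36, 4/9, 7/36]
  R: [5/12, 1/3, 1/4]
P^3 =
  P: [7/18, 7/18, 2/9]
  Q: [11/27, 19/54, 13/54]
  R: [7/18, 7/18, 2/9]
P^4 =
  P: [43/108, 10/27, 25/108]
  Q: [127/324, 31/81, 73/324]
  R: [43/108, 10/27, 25/108]

(P^4)[P -> Q] = 10/27

Answer: 10/27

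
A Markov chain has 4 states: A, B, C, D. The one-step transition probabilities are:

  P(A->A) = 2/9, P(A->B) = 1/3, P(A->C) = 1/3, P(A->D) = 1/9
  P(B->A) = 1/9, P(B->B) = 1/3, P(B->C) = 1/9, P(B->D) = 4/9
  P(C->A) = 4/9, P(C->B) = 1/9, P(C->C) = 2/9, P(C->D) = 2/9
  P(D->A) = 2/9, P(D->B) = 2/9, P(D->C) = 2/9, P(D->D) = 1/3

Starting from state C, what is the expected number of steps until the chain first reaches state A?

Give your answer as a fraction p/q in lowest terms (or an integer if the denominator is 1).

Answer: 243/77

Derivation:
Let h_i = expected steps to first reach A from state i.
Boundary: h_A = 0.
First-step equations for the other states:
  h_B = 1 + 1/9*h_A + 1/3*h_B + 1/9*h_C + 4/9*h_D
  h_C = 1 + 4/9*h_A + 1/9*h_B + 2/9*h_C + 2/9*h_D
  h_D = 1 + 2/9*h_A + 2/9*h_B + 2/9*h_C + 1/3*h_D

Substituting h_A = 0 and rearranging gives the linear system (I - Q) h = 1:
  [2/3, -1/9, -4/9] . (h_B, h_C, h_D) = 1
  [-1/9, 7/9, -2/9] . (h_B, h_C, h_D) = 1
  [-2/9, -2/9, 2/3] . (h_B, h_C, h_D) = 1

Solving yields:
  h_B = 369/77
  h_C = 243/77
  h_D = 639/154

Starting state is C, so the expected hitting time is h_C = 243/77.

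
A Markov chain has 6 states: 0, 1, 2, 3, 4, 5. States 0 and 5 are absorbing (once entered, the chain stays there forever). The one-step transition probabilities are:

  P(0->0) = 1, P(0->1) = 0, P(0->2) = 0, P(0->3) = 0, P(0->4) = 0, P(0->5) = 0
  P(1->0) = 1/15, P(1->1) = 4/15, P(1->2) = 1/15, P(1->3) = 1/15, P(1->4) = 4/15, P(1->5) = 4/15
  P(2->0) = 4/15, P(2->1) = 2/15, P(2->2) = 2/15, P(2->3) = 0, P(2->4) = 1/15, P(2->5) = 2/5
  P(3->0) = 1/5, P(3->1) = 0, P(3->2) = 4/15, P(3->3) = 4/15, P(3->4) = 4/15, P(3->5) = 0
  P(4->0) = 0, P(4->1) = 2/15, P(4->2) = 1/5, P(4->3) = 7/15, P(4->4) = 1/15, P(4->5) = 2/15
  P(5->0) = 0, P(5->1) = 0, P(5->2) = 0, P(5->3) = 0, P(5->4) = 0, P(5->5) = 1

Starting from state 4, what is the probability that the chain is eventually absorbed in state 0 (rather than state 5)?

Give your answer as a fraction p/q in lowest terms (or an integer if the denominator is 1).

Answer: 6269/15193

Derivation:
Let a_i = P(absorbed in 0 | start in state i).
Boundary conditions: a_0 = 1, a_5 = 0.
For each transient state i, a_i = sum_j P(i->j) * a_j:
  a_1 = 1/15*a_0 + 4/15*a_1 + 1/15*a_2 + 1/15*a_3 + 4/15*a_4 + 4/15*a_5
  a_2 = 4/15*a_0 + 2/15*a_1 + 2/15*a_2 + 0*a_3 + 1/15*a_4 + 2/5*a_5
  a_3 = 1/5*a_0 + 0*a_1 + 4/15*a_2 + 4/15*a_3 + 4/15*a_4 + 0*a_5
  a_4 = 0*a_0 + 2/15*a_1 + 1/5*a_2 + 7/15*a_3 + 1/15*a_4 + 2/15*a_5

Substituting a_0 = 1 and a_5 = 0, rearrange to (I - Q) a = r where r[i] = P(i -> 0):
  [11/15, -1/15, -1/15, -4/15] . (a_1, a_2, a_3, a_4) = 1/15
  [-2/15, 13/15, 0, -1/15] . (a_1, a_2, a_3, a_4) = 4/15
  [0, -4/15, 11/15, -4/15] . (a_1, a_2, a_3, a_4) = 1/5
  [-2/15, -1/5, -7/15, 14/15] . (a_1, a_2, a_3, a_4) = 0

Solving yields:
  a_1 = 4979/15193
  a_2 = 5923/15193
  a_3 = 8577/15193
  a_4 = 6269/15193

Starting state is 4, so the absorption probability is a_4 = 6269/15193.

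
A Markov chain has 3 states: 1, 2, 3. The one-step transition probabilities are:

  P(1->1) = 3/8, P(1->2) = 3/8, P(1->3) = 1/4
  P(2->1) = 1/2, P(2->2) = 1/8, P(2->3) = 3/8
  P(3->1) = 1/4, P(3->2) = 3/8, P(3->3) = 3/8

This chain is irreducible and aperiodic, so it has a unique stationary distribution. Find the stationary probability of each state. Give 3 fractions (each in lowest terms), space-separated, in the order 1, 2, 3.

Answer: 13/35 3/10 23/70

Derivation:
The stationary distribution satisfies pi = pi * P, i.e.:
  pi_1 = 3/8*pi_1 + 1/2*pi_2 + 1/4*pi_3
  pi_2 = 3/8*pi_1 + 1/8*pi_2 + 3/8*pi_3
  pi_3 = 1/4*pi_1 + 3/8*pi_2 + 3/8*pi_3
with normalization: pi_1 + pi_2 + pi_3 = 1.

Using the first 2 balance equations plus normalization, the linear system A*pi = b is:
  [-5/8, 1/2, 1/4] . pi = 0
  [3/8, -7/8, 3/8] . pi = 0
  [1, 1, 1] . pi = 1

Solving yields:
  pi_1 = 13/35
  pi_2 = 3/10
  pi_3 = 23/70

Verification (pi * P):
  13/35*3/8 + 3/10*1/2 + 23/70*1/4 = 13/35 = pi_1  (ok)
  13/35*3/8 + 3/10*1/8 + 23/70*3/8 = 3/10 = pi_2  (ok)
  13/35*1/4 + 3/10*3/8 + 23/70*3/8 = 23/70 = pi_3  (ok)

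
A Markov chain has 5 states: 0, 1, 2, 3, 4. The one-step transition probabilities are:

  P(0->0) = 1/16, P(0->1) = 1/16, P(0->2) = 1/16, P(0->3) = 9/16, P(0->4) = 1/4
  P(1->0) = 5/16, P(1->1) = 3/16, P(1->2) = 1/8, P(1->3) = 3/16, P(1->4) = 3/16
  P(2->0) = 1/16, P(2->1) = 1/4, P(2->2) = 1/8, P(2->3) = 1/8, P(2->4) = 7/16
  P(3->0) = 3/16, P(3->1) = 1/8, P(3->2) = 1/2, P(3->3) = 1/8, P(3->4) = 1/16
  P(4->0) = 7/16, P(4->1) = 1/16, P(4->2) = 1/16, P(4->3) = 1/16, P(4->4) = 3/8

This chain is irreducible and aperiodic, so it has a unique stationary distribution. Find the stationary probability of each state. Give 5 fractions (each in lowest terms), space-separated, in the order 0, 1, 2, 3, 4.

Answer: 563/2550 158/1275 74/425 271/1275 137/510

Derivation:
The stationary distribution satisfies pi = pi * P, i.e.:
  pi_0 = 1/16*pi_0 + 5/16*pi_1 + 1/16*pi_2 + 3/16*pi_3 + 7/16*pi_4
  pi_1 = 1/16*pi_0 + 3/16*pi_1 + 1/4*pi_2 + 1/8*pi_3 + 1/16*pi_4
  pi_2 = 1/16*pi_0 + 1/8*pi_1 + 1/8*pi_2 + 1/2*pi_3 + 1/16*pi_4
  pi_3 = 9/16*pi_0 + 3/16*pi_1 + 1/8*pi_2 + 1/8*pi_3 + 1/16*pi_4
  pi_4 = 1/4*pi_0 + 3/16*pi_1 + 7/16*pi_2 + 1/16*pi_3 + 3/8*pi_4
with normalization: pi_0 + pi_1 + pi_2 + pi_3 + pi_4 = 1.

Using the first 4 balance equations plus normalization, the linear system A*pi = b is:
  [-15/16, 5/16, 1/16, 3/16, 7/16] . pi = 0
  [1/16, -13/16, 1/4, 1/8, 1/16] . pi = 0
  [1/16, 1/8, -7/8, 1/2, 1/16] . pi = 0
  [9/16, 3/16, 1/8, -7/8, 1/16] . pi = 0
  [1, 1, 1, 1, 1] . pi = 1

Solving yields:
  pi_0 = 563/2550
  pi_1 = 158/1275
  pi_2 = 74/425
  pi_3 = 271/1275
  pi_4 = 137/510

Verification (pi * P):
  563/2550*1/16 + 158/1275*5/16 + 74/425*1/16 + 271/1275*3/16 + 137/510*7/16 = 563/2550 = pi_0  (ok)
  563/2550*1/16 + 158/1275*3/16 + 74/425*1/4 + 271/1275*1/8 + 137/510*1/16 = 158/1275 = pi_1  (ok)
  563/2550*1/16 + 158/1275*1/8 + 74/425*1/8 + 271/1275*1/2 + 137/510*1/16 = 74/425 = pi_2  (ok)
  563/2550*9/16 + 158/1275*3/16 + 74/425*1/8 + 271/1275*1/8 + 137/510*1/16 = 271/1275 = pi_3  (ok)
  563/2550*1/4 + 158/1275*3/16 + 74/425*7/16 + 271/1275*1/16 + 137/510*3/8 = 137/510 = pi_4  (ok)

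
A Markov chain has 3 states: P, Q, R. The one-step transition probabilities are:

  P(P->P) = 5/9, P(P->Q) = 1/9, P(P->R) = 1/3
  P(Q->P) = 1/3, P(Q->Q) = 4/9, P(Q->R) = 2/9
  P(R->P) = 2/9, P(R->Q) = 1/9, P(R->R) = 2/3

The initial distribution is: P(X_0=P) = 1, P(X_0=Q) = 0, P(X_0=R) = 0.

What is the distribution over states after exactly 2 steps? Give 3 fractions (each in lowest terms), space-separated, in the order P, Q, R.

Propagating the distribution step by step (d_{t+1} = d_t * P):
d_0 = (P=1, Q=0, R=0)
  d_1[P] = 1*5/9 + 0*1/3 + 0*2/9 = 5/9
  d_1[Q] = 1*1/9 + 0*4/9 + 0*1/9 = 1/9
  d_1[R] = 1*1/3 + 0*2/9 + 0*2/3 = 1/3
d_1 = (P=5/9, Q=1/9, R=1/3)
  d_2[P] = 5/9*5/9 + 1/9*1/3 + 1/3*2/9 = 34/81
  d_2[Q] = 5/9*1/9 + 1/9*4/9 + 1/3*1/9 = 4/27
  d_2[R] = 5/9*1/3 + 1/9*2/9 + 1/3*2/3 = 35/81
d_2 = (P=34/81, Q=4/27, R=35/81)

Answer: 34/81 4/27 35/81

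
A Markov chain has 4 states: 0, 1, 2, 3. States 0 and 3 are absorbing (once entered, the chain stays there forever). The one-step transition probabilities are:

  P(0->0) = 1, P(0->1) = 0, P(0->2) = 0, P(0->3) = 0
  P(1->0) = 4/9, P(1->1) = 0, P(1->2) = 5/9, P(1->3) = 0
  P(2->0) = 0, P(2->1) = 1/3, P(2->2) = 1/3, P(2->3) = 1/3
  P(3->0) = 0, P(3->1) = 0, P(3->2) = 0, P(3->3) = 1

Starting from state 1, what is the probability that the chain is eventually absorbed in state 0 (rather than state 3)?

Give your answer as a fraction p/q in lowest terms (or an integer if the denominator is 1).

Let a_i = P(absorbed in 0 | start in state i).
Boundary conditions: a_0 = 1, a_3 = 0.
For each transient state i, a_i = sum_j P(i->j) * a_j:
  a_1 = 4/9*a_0 + 0*a_1 + 5/9*a_2 + 0*a_3
  a_2 = 0*a_0 + 1/3*a_1 + 1/3*a_2 + 1/3*a_3

Substituting a_0 = 1 and a_3 = 0, rearrange to (I - Q) a = r where r[i] = P(i -> 0):
  [1, -5/9] . (a_1, a_2) = 4/9
  [-1/3, 2/3] . (a_1, a_2) = 0

Solving yields:
  a_1 = 8/13
  a_2 = 4/13

Starting state is 1, so the absorption probability is a_1 = 8/13.

Answer: 8/13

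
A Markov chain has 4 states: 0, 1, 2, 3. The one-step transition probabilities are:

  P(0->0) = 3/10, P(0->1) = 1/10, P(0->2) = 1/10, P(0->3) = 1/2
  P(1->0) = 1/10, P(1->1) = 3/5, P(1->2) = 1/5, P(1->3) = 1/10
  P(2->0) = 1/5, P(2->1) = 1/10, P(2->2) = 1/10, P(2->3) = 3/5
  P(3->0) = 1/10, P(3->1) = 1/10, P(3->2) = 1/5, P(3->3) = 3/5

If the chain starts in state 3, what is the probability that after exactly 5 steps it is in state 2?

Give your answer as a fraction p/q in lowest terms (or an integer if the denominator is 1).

Answer: 3371/20000

Derivation:
Computing P^5 by repeated multiplication:
P^1 =
  0: [3/10, 1/10, 1/10, 1/2]
  1: [1/10, 3/5, 1/5, 1/10]
  2: [1/5, 1/10, 1/10, 3/5]
  3: [1/10, 1/10, 1/5, 3/5]
P^2 =
  0: [17/100, 3/20, 4/25, 13/25]
  1: [7/50, 2/5, 17/100, 29/100]
  2: [3/20, 3/20, 17/100, 53/100]
  3: [7/50, 3/20, 17/100, 27/50]
P^3 =
  0: [3/20, 7/40, 167/1000, 127/250]
  1: [29/200, 3/10, 169/1000, 193/500]
  2: [147/1000, 7/40, 21/125, 51/100]
  3: [29/200, 7/40, 169/1000, 511/1000]
P^4 =
  0: [1467/10000, 3/16, 1683/10000, 199/400]
  1: [1459/10000, 1/4, 843/5000, 871/2000]
  2: [731/5000, 3/16, 337/2000, 2489/5000]
  3: [1459/10000, 3/16, 843/5000, 249/500]
P^5 =
  0: [14617/100000, 31/160, 337/2000, 24579/50000]
  1: [3651/25000, 9/40, 3371/20000, 46041/100000]
  2: [14609/100000, 31/160, 16853/100000, 49163/100000]
  3: [3651/25000, 31/160, 3371/20000, 24583/50000]

(P^5)[3 -> 2] = 3371/20000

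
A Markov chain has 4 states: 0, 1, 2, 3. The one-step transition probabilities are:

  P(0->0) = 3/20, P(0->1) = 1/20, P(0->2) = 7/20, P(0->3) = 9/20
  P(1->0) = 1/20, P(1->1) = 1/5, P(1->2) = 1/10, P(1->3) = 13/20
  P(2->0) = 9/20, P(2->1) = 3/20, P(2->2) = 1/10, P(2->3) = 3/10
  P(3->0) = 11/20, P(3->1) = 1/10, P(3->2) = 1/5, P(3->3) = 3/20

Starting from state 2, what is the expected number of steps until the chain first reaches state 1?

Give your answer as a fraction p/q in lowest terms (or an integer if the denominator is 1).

Answer: 2368/231

Derivation:
Let h_i = expected steps to first reach 1 from state i.
Boundary: h_1 = 0.
First-step equations for the other states:
  h_0 = 1 + 3/20*h_0 + 1/20*h_1 + 7/20*h_2 + 9/20*h_3
  h_2 = 1 + 9/20*h_0 + 3/20*h_1 + 1/10*h_2 + 3/10*h_3
  h_3 = 1 + 11/20*h_0 + 1/10*h_1 + 1/5*h_2 + 3/20*h_3

Substituting h_1 = 0 and rearranging gives the linear system (I - Q) h = 1:
  [17/20, -7/20, -9/20] . (h_0, h_2, h_3) = 1
  [-9/20, 9/10, -3/10] . (h_0, h_2, h_3) = 1
  [-11/20, -1/5, 17/20] . (h_0, h_2, h_3) = 1

Solving yields:
  h_0 = 2564/231
  h_2 = 2368/231
  h_3 = 2488/231

Starting state is 2, so the expected hitting time is h_2 = 2368/231.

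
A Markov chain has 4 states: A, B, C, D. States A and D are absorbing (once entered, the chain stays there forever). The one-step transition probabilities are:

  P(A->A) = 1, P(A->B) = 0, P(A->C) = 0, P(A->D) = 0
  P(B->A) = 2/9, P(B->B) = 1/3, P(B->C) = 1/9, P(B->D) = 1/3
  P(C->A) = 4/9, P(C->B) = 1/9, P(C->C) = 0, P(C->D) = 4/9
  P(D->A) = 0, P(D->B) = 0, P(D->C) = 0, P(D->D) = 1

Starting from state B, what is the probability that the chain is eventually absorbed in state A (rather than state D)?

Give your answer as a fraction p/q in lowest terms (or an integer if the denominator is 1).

Answer: 22/53

Derivation:
Let a_i = P(absorbed in A | start in state i).
Boundary conditions: a_A = 1, a_D = 0.
For each transient state i, a_i = sum_j P(i->j) * a_j:
  a_B = 2/9*a_A + 1/3*a_B + 1/9*a_C + 1/3*a_D
  a_C = 4/9*a_A + 1/9*a_B + 0*a_C + 4/9*a_D

Substituting a_A = 1 and a_D = 0, rearrange to (I - Q) a = r where r[i] = P(i -> A):
  [2/3, -1/9] . (a_B, a_C) = 2/9
  [-1/9, 1] . (a_B, a_C) = 4/9

Solving yields:
  a_B = 22/53
  a_C = 26/53

Starting state is B, so the absorption probability is a_B = 22/53.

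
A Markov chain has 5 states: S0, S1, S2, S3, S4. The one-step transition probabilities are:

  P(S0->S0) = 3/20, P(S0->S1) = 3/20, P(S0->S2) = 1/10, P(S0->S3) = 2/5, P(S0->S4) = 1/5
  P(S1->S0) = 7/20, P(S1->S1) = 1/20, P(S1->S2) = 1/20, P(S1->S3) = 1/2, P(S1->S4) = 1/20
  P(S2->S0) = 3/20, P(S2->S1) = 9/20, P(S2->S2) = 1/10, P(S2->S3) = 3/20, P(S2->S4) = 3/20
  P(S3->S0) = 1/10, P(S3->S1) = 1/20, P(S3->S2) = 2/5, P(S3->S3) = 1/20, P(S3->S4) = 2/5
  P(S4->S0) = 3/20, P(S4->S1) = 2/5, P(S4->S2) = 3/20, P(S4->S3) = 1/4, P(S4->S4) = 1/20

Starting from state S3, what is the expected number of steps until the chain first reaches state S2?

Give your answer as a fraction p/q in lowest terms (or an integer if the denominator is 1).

Let h_i = expected steps to first reach S2 from state i.
Boundary: h_S2 = 0.
First-step equations for the other states:
  h_S0 = 1 + 3/20*h_S0 + 3/20*h_S1 + 1/10*h_S2 + 2/5*h_S3 + 1/5*h_S4
  h_S1 = 1 + 7/20*h_S0 + 1/20*h_S1 + 1/20*h_S2 + 1/2*h_S3 + 1/20*h_S4
  h_S3 = 1 + 1/10*h_S0 + 1/20*h_S1 + 2/5*h_S2 + 1/20*h_S3 + 2/5*h_S4
  h_S4 = 1 + 3/20*h_S0 + 2/5*h_S1 + 3/20*h_S2 + 1/4*h_S3 + 1/20*h_S4

Substituting h_S2 = 0 and rearranging gives the linear system (I - Q) h = 1:
  [17/20, -3/20, -2/5, -1/5] . (h_S0, h_S1, h_S3, h_S4) = 1
  [-7/20, 19/20, -1/2, -1/20] . (h_S0, h_S1, h_S3, h_S4) = 1
  [-1/10, -1/20, 19/20, -2/5] . (h_S0, h_S1, h_S3, h_S4) = 1
  [-3/20, -2/5, -1/4, 19/20] . (h_S0, h_S1, h_S3, h_S4) = 1

Solving yields:
  h_S0 = 144010/27063
  h_S1 = 147770/27063
  h_S3 = 1150/279
  h_S4 = 47600/9021

Starting state is S3, so the expected hitting time is h_S3 = 1150/279.

Answer: 1150/279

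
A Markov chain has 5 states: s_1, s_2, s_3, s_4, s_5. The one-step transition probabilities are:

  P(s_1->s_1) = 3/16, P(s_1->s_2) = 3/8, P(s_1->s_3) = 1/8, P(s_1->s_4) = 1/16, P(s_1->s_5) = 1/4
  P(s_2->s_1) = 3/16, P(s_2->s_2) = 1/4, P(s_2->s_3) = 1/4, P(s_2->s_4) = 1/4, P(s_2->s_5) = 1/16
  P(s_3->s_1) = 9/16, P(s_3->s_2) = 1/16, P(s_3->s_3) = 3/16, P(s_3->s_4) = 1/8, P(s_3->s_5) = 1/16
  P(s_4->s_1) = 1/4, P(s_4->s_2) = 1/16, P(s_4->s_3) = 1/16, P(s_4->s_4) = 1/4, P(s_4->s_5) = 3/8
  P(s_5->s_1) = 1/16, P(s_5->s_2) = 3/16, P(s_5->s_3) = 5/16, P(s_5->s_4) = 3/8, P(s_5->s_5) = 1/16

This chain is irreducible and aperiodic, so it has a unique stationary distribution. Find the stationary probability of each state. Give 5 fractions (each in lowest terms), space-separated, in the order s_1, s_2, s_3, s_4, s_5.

Answer: 4270/17329 3434/17329 6261/34658 3513/17329 5963/34658

Derivation:
The stationary distribution satisfies pi = pi * P, i.e.:
  pi_s_1 = 3/16*pi_s_1 + 3/16*pi_s_2 + 9/16*pi_s_3 + 1/4*pi_s_4 + 1/16*pi_s_5
  pi_s_2 = 3/8*pi_s_1 + 1/4*pi_s_2 + 1/16*pi_s_3 + 1/16*pi_s_4 + 3/16*pi_s_5
  pi_s_3 = 1/8*pi_s_1 + 1/4*pi_s_2 + 3/16*pi_s_3 + 1/16*pi_s_4 + 5/16*pi_s_5
  pi_s_4 = 1/16*pi_s_1 + 1/4*pi_s_2 + 1/8*pi_s_3 + 1/4*pi_s_4 + 3/8*pi_s_5
  pi_s_5 = 1/4*pi_s_1 + 1/16*pi_s_2 + 1/16*pi_s_3 + 3/8*pi_s_4 + 1/16*pi_s_5
with normalization: pi_s_1 + pi_s_2 + pi_s_3 + pi_s_4 + pi_s_5 = 1.

Using the first 4 balance equations plus normalization, the linear system A*pi = b is:
  [-13/16, 3/16, 9/16, 1/4, 1/16] . pi = 0
  [3/8, -3/4, 1/16, 1/16, 3/16] . pi = 0
  [1/8, 1/4, -13/16, 1/16, 5/16] . pi = 0
  [1/16, 1/4, 1/8, -3/4, 3/8] . pi = 0
  [1, 1, 1, 1, 1] . pi = 1

Solving yields:
  pi_s_1 = 4270/17329
  pi_s_2 = 3434/17329
  pi_s_3 = 6261/34658
  pi_s_4 = 3513/17329
  pi_s_5 = 5963/34658

Verification (pi * P):
  4270/17329*3/16 + 3434/17329*3/16 + 6261/34658*9/16 + 3513/17329*1/4 + 5963/34658*1/16 = 4270/17329 = pi_s_1  (ok)
  4270/17329*3/8 + 3434/17329*1/4 + 6261/34658*1/16 + 3513/17329*1/16 + 5963/34658*3/16 = 3434/17329 = pi_s_2  (ok)
  4270/17329*1/8 + 3434/17329*1/4 + 6261/34658*3/16 + 3513/17329*1/16 + 5963/34658*5/16 = 6261/34658 = pi_s_3  (ok)
  4270/17329*1/16 + 3434/17329*1/4 + 6261/34658*1/8 + 3513/17329*1/4 + 5963/34658*3/8 = 3513/17329 = pi_s_4  (ok)
  4270/17329*1/4 + 3434/17329*1/16 + 6261/34658*1/16 + 3513/17329*3/8 + 5963/34658*1/16 = 5963/34658 = pi_s_5  (ok)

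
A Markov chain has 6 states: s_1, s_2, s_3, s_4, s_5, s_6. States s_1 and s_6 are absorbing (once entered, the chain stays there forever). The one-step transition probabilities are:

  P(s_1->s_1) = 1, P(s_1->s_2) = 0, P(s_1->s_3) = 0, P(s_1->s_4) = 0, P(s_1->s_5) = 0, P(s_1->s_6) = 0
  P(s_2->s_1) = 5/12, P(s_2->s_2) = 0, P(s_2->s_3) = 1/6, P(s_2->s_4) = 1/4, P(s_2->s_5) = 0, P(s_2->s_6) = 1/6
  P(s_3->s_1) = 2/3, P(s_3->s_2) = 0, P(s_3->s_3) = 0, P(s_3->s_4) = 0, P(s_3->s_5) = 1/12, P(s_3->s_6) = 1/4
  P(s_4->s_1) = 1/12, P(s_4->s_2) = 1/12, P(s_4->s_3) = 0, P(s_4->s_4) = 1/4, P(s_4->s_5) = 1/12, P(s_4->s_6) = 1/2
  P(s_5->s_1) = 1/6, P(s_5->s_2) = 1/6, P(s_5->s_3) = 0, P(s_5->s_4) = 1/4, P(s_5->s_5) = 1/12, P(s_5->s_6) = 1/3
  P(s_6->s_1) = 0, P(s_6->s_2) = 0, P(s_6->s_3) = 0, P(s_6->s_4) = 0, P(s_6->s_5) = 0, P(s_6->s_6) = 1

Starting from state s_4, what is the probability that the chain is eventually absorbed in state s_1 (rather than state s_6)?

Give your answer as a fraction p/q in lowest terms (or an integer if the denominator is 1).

Let a_i = P(absorbed in s_1 | start in state i).
Boundary conditions: a_s_1 = 1, a_s_6 = 0.
For each transient state i, a_i = sum_j P(i->j) * a_j:
  a_s_2 = 5/12*a_s_1 + 0*a_s_2 + 1/6*a_s_3 + 1/4*a_s_4 + 0*a_s_5 + 1/6*a_s_6
  a_s_3 = 2/3*a_s_1 + 0*a_s_2 + 0*a_s_3 + 0*a_s_4 + 1/12*a_s_5 + 1/4*a_s_6
  a_s_4 = 1/12*a_s_1 + 1/12*a_s_2 + 0*a_s_3 + 1/4*a_s_4 + 1/12*a_s_5 + 1/2*a_s_6
  a_s_5 = 1/6*a_s_1 + 1/6*a_s_2 + 0*a_s_3 + 1/4*a_s_4 + 1/12*a_s_5 + 1/3*a_s_6

Substituting a_s_1 = 1 and a_s_6 = 0, rearrange to (I - Q) a = r where r[i] = P(i -> s_1):
  [1, -1/6, -1/4, 0] . (a_s_2, a_s_3, a_s_4, a_s_5) = 5/12
  [0, 1, 0, -1/12] . (a_s_2, a_s_3, a_s_4, a_s_5) = 2/3
  [-1/12, 0, 3/4, -1/12] . (a_s_2, a_s_3, a_s_4, a_s_5) = 1/12
  [-1/6, 0, -1/4, 11/12] . (a_s_2, a_s_3, a_s_4, a_s_5) = 1/6

Solving yields:
  a_s_2 = 1301/2219
  a_s_3 = 441/634
  a_s_4 = 1430/6657
  a_s_5 = 110/317

Starting state is s_4, so the absorption probability is a_s_4 = 1430/6657.

Answer: 1430/6657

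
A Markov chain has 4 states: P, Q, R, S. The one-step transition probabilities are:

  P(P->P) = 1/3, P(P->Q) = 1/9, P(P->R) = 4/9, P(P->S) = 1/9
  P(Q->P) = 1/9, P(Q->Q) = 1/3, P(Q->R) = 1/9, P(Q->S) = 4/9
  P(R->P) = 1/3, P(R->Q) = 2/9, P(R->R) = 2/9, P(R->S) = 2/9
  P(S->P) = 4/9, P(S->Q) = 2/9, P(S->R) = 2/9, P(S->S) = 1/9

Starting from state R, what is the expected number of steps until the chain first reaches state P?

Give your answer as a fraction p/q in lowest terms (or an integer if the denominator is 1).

Answer: 36/11

Derivation:
Let h_i = expected steps to first reach P from state i.
Boundary: h_P = 0.
First-step equations for the other states:
  h_Q = 1 + 1/9*h_P + 1/3*h_Q + 1/9*h_R + 4/9*h_S
  h_R = 1 + 1/3*h_P + 2/9*h_Q + 2/9*h_R + 2/9*h_S
  h_S = 1 + 4/9*h_P + 2/9*h_Q + 2/9*h_R + 1/9*h_S

Substituting h_P = 0 and rearranging gives the linear system (I - Q) h = 1:
  [2/3, -1/9, -4/9] . (h_Q, h_R, h_S) = 1
  [-2/9, 7/9, -2/9] . (h_Q, h_R, h_S) = 1
  [-2/9, -2/9, 8/9] . (h_Q, h_R, h_S) = 1

Solving yields:
  h_Q = 441/110
  h_R = 36/11
  h_S = 162/55

Starting state is R, so the expected hitting time is h_R = 36/11.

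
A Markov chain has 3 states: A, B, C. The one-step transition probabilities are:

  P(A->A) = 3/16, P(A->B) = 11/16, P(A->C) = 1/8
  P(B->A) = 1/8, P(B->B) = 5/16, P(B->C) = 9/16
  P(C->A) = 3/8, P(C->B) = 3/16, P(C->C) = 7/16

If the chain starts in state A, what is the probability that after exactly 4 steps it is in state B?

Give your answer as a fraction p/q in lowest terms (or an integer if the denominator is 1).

Answer: 723/2048

Derivation:
Computing P^4 by repeated multiplication:
P^1 =
  A: [3/16, 11/16, 1/8]
  B: [1/8, 5/16, 9/16]
  C: [3/8, 3/16, 7/16]
P^2 =
  A: [43/256, 47/128, 119/256]
  B: [35/128, 37/128, 7/16]
  C: [33/128, 51/128, 11/32]
P^3 =
  A: [1031/4096, 325/1024, 1765/4096]
  B: [515/2048, 369/1024, 795/2048]
  C: [465/2048, 375/1024, 833/2048]
P^4 =
  A: [16283/65536, 723/2048, 26117/65536]
  B: [7791/32768, 2935/8192, 13237/32768]
  C: [7893/32768, 2841/8192, 13511/32768]

(P^4)[A -> B] = 723/2048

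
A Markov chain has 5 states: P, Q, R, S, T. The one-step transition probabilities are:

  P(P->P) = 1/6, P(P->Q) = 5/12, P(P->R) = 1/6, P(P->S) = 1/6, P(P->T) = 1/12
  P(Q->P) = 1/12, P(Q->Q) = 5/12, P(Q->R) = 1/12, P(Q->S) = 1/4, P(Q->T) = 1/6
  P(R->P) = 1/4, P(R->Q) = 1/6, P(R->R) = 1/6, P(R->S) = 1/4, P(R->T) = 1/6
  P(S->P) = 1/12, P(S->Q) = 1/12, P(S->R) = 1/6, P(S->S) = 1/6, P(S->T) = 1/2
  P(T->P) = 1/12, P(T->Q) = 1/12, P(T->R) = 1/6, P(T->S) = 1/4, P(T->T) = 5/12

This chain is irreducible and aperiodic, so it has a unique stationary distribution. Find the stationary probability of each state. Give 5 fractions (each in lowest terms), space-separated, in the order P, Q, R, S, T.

The stationary distribution satisfies pi = pi * P, i.e.:
  pi_P = 1/6*pi_P + 1/12*pi_Q + 1/4*pi_R + 1/12*pi_S + 1/12*pi_T
  pi_Q = 5/12*pi_P + 5/12*pi_Q + 1/6*pi_R + 1/12*pi_S + 1/12*pi_T
  pi_R = 1/6*pi_P + 1/12*pi_Q + 1/6*pi_R + 1/6*pi_S + 1/6*pi_T
  pi_S = 1/6*pi_P + 1/4*pi_Q + 1/4*pi_R + 1/6*pi_S + 1/4*pi_T
  pi_T = 1/12*pi_P + 1/6*pi_Q + 1/6*pi_R + 1/2*pi_S + 5/12*pi_T
with normalization: pi_P + pi_Q + pi_R + pi_S + pi_T = 1.

Using the first 4 balance equations plus normalization, the linear system A*pi = b is:
  [-5/6, 1/12, 1/4, 1/12, 1/12] . pi = 0
  [5/12, -7/12, 1/6, 1/12, 1/12] . pi = 0
  [1/6, 1/12, -5/6, 1/6, 1/6] . pi = 0
  [1/6, 1/4, 1/4, -5/6, 1/4] . pi = 0
  [1, 1, 1, 1, 1] . pi = 1

Solving yields:
  pi_P = 127/1075
  pi_Q = 218/1075
  pi_R = 161/1075
  pi_S = 3098/13975
  pi_T = 4299/13975

Verification (pi * P):
  127/1075*1/6 + 218/1075*1/12 + 161/1075*1/4 + 3098/13975*1/12 + 4299/13975*1/12 = 127/1075 = pi_P  (ok)
  127/1075*5/12 + 218/1075*5/12 + 161/1075*1/6 + 3098/13975*1/12 + 4299/13975*1/12 = 218/1075 = pi_Q  (ok)
  127/1075*1/6 + 218/1075*1/12 + 161/1075*1/6 + 3098/13975*1/6 + 4299/13975*1/6 = 161/1075 = pi_R  (ok)
  127/1075*1/6 + 218/1075*1/4 + 161/1075*1/4 + 3098/13975*1/6 + 4299/13975*1/4 = 3098/13975 = pi_S  (ok)
  127/1075*1/12 + 218/1075*1/6 + 161/1075*1/6 + 3098/13975*1/2 + 4299/13975*5/12 = 4299/13975 = pi_T  (ok)

Answer: 127/1075 218/1075 161/1075 3098/13975 4299/13975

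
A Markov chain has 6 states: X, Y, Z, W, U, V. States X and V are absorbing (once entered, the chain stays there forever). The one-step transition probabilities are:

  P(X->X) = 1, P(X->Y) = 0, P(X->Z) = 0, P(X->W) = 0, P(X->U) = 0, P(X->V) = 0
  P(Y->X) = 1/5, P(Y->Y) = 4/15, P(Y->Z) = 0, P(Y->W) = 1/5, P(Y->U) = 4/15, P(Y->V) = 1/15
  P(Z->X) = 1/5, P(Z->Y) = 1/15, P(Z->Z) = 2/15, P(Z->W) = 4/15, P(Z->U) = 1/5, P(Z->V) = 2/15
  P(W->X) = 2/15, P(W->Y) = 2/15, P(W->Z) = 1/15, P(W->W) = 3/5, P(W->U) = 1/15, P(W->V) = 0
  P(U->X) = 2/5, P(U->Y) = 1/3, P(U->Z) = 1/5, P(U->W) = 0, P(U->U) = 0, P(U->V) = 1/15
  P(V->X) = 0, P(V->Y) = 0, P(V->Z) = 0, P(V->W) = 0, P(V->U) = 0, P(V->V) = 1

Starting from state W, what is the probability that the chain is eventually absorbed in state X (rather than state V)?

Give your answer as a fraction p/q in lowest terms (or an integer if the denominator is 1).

Let a_i = P(absorbed in X | start in state i).
Boundary conditions: a_X = 1, a_V = 0.
For each transient state i, a_i = sum_j P(i->j) * a_j:
  a_Y = 1/5*a_X + 4/15*a_Y + 0*a_Z + 1/5*a_W + 4/15*a_U + 1/15*a_V
  a_Z = 1/5*a_X + 1/15*a_Y + 2/15*a_Z + 4/15*a_W + 1/5*a_U + 2/15*a_V
  a_W = 2/15*a_X + 2/15*a_Y + 1/15*a_Z + 3/5*a_W + 1/15*a_U + 0*a_V
  a_U = 2/5*a_X + 1/3*a_Y + 1/5*a_Z + 0*a_W + 0*a_U + 1/15*a_V

Substituting a_X = 1 and a_V = 0, rearrange to (I - Q) a = r where r[i] = P(i -> X):
  [11/15, 0, -1/5, -4/15] . (a_Y, a_Z, a_W, a_U) = 1/5
  [-1/15, 13/15, -4/15, -1/5] . (a_Y, a_Z, a_W, a_U) = 1/5
  [-2/15, -1/15, 2/5, -1/15] . (a_Y, a_Z, a_W, a_U) = 2/15
  [-1/3, -1/5, 0, 1] . (a_Y, a_Z, a_W, a_U) = 2/5

Solving yields:
  a_Y = 3393/4213
  a_Z = 6293/8426
  a_W = 3634/4213
  a_U = 6891/8426

Starting state is W, so the absorption probability is a_W = 3634/4213.

Answer: 3634/4213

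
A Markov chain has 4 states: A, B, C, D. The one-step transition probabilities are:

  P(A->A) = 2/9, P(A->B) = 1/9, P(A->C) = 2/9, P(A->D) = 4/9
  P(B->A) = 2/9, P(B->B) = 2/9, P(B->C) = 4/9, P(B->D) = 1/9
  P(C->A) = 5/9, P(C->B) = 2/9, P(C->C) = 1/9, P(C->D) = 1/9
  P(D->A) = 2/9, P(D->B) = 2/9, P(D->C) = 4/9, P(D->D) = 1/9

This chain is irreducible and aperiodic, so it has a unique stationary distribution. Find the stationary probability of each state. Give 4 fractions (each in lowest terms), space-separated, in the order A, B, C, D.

The stationary distribution satisfies pi = pi * P, i.e.:
  pi_A = 2/9*pi_A + 2/9*pi_B + 5/9*pi_C + 2/9*pi_D
  pi_B = 1/9*pi_A + 2/9*pi_B + 2/9*pi_C + 2/9*pi_D
  pi_C = 2/9*pi_A + 4/9*pi_B + 1/9*pi_C + 4/9*pi_D
  pi_D = 4/9*pi_A + 1/9*pi_B + 1/9*pi_C + 1/9*pi_D
with normalization: pi_A + pi_B + pi_C + pi_D = 1.

Using the first 3 balance equations plus normalization, the linear system A*pi = b is:
  [-7/9, 2/9, 5/9, 2/9] . pi = 0
  [1/9, -7/9, 2/9, 2/9] . pi = 0
  [2/9, 4/9, -8/9, 4/9] . pi = 0
  [1, 1, 1, 1] . pi = 1

Solving yields:
  pi_A = 6/19
  pi_B = 32/171
  pi_C = 16/57
  pi_D = 37/171

Verification (pi * P):
  6/19*2/9 + 32/171*2/9 + 16/57*5/9 + 37/171*2/9 = 6/19 = pi_A  (ok)
  6/19*1/9 + 32/171*2/9 + 16/57*2/9 + 37/171*2/9 = 32/171 = pi_B  (ok)
  6/19*2/9 + 32/171*4/9 + 16/57*1/9 + 37/171*4/9 = 16/57 = pi_C  (ok)
  6/19*4/9 + 32/171*1/9 + 16/57*1/9 + 37/171*1/9 = 37/171 = pi_D  (ok)

Answer: 6/19 32/171 16/57 37/171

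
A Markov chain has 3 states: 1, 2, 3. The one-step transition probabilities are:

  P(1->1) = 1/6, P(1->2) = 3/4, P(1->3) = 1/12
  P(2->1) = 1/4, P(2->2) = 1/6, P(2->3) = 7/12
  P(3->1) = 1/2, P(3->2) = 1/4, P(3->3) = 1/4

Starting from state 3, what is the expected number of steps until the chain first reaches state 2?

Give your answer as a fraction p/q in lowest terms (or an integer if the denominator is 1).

Answer: 16/7

Derivation:
Let h_i = expected steps to first reach 2 from state i.
Boundary: h_2 = 0.
First-step equations for the other states:
  h_1 = 1 + 1/6*h_1 + 3/4*h_2 + 1/12*h_3
  h_3 = 1 + 1/2*h_1 + 1/4*h_2 + 1/4*h_3

Substituting h_2 = 0 and rearranging gives the linear system (I - Q) h = 1:
  [5/6, -1/12] . (h_1, h_3) = 1
  [-1/2, 3/4] . (h_1, h_3) = 1

Solving yields:
  h_1 = 10/7
  h_3 = 16/7

Starting state is 3, so the expected hitting time is h_3 = 16/7.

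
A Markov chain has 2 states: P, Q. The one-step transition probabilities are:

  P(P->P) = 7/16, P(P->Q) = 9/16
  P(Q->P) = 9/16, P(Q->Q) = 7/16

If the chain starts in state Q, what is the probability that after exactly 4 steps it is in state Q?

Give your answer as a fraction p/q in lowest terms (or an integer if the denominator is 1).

Answer: 4097/8192

Derivation:
Computing P^4 by repeated multiplication:
P^1 =
  P: [7/16, 9/16]
  Q: [9/16, 7/16]
P^2 =
  P: [65/128, 63/128]
  Q: [63/128, 65/128]
P^3 =
  P: [511/1024, 513/1024]
  Q: [513/1024, 511/1024]
P^4 =
  P: [4097/8192, 4095/8192]
  Q: [4095/8192, 4097/8192]

(P^4)[Q -> Q] = 4097/8192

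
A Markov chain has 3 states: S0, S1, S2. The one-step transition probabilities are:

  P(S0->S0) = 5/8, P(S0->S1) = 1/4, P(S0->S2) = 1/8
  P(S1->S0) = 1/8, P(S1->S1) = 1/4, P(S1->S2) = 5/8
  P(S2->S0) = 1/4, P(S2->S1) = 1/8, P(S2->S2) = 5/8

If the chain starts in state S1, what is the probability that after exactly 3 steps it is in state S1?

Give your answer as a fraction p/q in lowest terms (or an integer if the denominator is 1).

Computing P^3 by repeated multiplication:
P^1 =
  S0: [5/8, 1/4, 1/8]
  S1: [1/8, 1/4, 5/8]
  S2: [1/4, 1/8, 5/8]
P^2 =
  S0: [29/64, 15/64, 5/16]
  S1: [17/64, 11/64, 9/16]
  S2: [21/64, 11/64, 1/2]
P^3 =
  S0: [25/64, 27/128, 51/128]
  S1: [21/64, 23/128, 63/128]
  S2: [45/128, 3/16, 59/128]

(P^3)[S1 -> S1] = 23/128

Answer: 23/128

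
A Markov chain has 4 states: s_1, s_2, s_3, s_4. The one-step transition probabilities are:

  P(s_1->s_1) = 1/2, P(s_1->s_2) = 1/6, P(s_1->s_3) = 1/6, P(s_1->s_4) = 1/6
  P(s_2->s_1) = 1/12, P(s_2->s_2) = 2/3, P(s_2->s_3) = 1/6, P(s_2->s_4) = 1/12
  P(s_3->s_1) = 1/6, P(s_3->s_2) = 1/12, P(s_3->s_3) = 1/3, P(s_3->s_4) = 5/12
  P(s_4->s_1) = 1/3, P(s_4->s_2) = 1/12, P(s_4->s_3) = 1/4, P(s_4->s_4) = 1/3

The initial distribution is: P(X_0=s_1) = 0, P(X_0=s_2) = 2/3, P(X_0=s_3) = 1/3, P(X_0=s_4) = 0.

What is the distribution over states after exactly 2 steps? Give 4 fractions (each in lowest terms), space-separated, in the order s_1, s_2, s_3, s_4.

Propagating the distribution step by step (d_{t+1} = d_t * P):
d_0 = (s_1=0, s_2=2/3, s_3=1/3, s_4=0)
  d_1[s_1] = 0*1/2 + 2/3*1/12 + 1/3*1/6 + 0*1/3 = 1/9
  d_1[s_2] = 0*1/6 + 2/3*2/3 + 1/3*1/12 + 0*1/12 = 17/36
  d_1[s_3] = 0*1/6 + 2/3*1/6 + 1/3*1/3 + 0*1/4 = 2/9
  d_1[s_4] = 0*1/6 + 2/3*1/12 + 1/3*5/12 + 0*1/3 = 7/36
d_1 = (s_1=1/9, s_2=17/36, s_3=2/9, s_4=7/36)
  d_2[s_1] = 1/9*1/2 + 17/36*1/12 + 2/9*1/6 + 7/36*1/3 = 85/432
  d_2[s_2] = 1/9*1/6 + 17/36*2/3 + 2/9*1/12 + 7/36*1/12 = 53/144
  d_2[s_3] = 1/9*1/6 + 17/36*1/6 + 2/9*1/3 + 7/36*1/4 = 95/432
  d_2[s_4] = 1/9*1/6 + 17/36*1/12 + 2/9*5/12 + 7/36*1/3 = 31/144
d_2 = (s_1=85/432, s_2=53/144, s_3=95/432, s_4=31/144)

Answer: 85/432 53/144 95/432 31/144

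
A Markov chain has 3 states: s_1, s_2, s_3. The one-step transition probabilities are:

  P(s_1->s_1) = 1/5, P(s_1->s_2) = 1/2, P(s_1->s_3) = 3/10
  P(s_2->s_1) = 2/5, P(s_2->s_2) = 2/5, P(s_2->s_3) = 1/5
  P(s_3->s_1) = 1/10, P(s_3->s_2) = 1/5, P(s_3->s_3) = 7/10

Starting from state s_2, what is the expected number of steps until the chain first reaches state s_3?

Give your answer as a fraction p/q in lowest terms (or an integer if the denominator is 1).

Answer: 30/7

Derivation:
Let h_i = expected steps to first reach s_3 from state i.
Boundary: h_s_3 = 0.
First-step equations for the other states:
  h_s_1 = 1 + 1/5*h_s_1 + 1/2*h_s_2 + 3/10*h_s_3
  h_s_2 = 1 + 2/5*h_s_1 + 2/5*h_s_2 + 1/5*h_s_3

Substituting h_s_3 = 0 and rearranging gives the linear system (I - Q) h = 1:
  [4/5, -1/2] . (h_s_1, h_s_2) = 1
  [-2/5, 3/5] . (h_s_1, h_s_2) = 1

Solving yields:
  h_s_1 = 55/14
  h_s_2 = 30/7

Starting state is s_2, so the expected hitting time is h_s_2 = 30/7.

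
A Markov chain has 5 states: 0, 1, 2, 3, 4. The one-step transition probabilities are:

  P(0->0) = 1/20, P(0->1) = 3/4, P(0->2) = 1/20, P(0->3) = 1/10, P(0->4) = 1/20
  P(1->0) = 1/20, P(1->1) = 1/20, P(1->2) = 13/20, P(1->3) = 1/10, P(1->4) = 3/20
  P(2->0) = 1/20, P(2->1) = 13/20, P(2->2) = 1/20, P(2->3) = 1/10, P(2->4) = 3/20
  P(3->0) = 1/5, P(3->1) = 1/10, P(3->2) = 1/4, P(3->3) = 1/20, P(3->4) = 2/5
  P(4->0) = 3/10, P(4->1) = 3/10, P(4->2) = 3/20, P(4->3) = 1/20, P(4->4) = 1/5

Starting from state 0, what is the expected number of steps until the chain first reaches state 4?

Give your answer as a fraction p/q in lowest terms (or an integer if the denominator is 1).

Let h_i = expected steps to first reach 4 from state i.
Boundary: h_4 = 0.
First-step equations for the other states:
  h_0 = 1 + 1/20*h_0 + 3/4*h_1 + 1/20*h_2 + 1/10*h_3 + 1/20*h_4
  h_1 = 1 + 1/20*h_0 + 1/20*h_1 + 13/20*h_2 + 1/10*h_3 + 3/20*h_4
  h_2 = 1 + 1/20*h_0 + 13/20*h_1 + 1/20*h_2 + 1/10*h_3 + 3/20*h_4
  h_3 = 1 + 1/5*h_0 + 1/10*h_1 + 1/4*h_2 + 1/20*h_3 + 2/5*h_4

Substituting h_4 = 0 and rearranging gives the linear system (I - Q) h = 1:
  [19/20, -3/4, -1/20, -1/10] . (h_0, h_1, h_2, h_3) = 1
  [-1/20, 19/20, -13/20, -1/10] . (h_0, h_1, h_2, h_3) = 1
  [-1/20, -13/20, 19/20, -1/10] . (h_0, h_1, h_2, h_3) = 1
  [-1/5, -1/10, -1/4, 19/20] . (h_0, h_1, h_2, h_3) = 1

Solving yields:
  h_0 = 4620/703
  h_1 = 4200/703
  h_2 = 4200/703
  h_3 = 3260/703

Starting state is 0, so the expected hitting time is h_0 = 4620/703.

Answer: 4620/703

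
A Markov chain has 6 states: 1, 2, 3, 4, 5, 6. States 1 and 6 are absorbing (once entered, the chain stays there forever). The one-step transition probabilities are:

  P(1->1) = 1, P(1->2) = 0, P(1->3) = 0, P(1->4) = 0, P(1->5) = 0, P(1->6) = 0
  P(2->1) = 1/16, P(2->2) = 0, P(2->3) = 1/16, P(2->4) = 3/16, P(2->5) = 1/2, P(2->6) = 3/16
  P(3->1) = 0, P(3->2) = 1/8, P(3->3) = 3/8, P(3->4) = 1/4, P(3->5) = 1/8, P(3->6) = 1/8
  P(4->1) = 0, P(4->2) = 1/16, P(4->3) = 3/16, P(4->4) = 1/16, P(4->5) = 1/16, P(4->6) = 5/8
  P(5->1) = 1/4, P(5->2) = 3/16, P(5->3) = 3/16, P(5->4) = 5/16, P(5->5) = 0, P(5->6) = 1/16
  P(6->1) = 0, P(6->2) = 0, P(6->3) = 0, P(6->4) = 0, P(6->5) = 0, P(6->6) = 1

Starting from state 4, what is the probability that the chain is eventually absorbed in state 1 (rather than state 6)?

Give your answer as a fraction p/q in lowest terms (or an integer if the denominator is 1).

Let a_i = P(absorbed in 1 | start in state i).
Boundary conditions: a_1 = 1, a_6 = 0.
For each transient state i, a_i = sum_j P(i->j) * a_j:
  a_2 = 1/16*a_1 + 0*a_2 + 1/16*a_3 + 3/16*a_4 + 1/2*a_5 + 3/16*a_6
  a_3 = 0*a_1 + 1/8*a_2 + 3/8*a_3 + 1/4*a_4 + 1/8*a_5 + 1/8*a_6
  a_4 = 0*a_1 + 1/16*a_2 + 3/16*a_3 + 1/16*a_4 + 1/16*a_5 + 5/8*a_6
  a_5 = 1/4*a_1 + 3/16*a_2 + 3/16*a_3 + 5/16*a_4 + 0*a_5 + 1/16*a_6

Substituting a_1 = 1 and a_6 = 0, rearrange to (I - Q) a = r where r[i] = P(i -> 1):
  [1, -1/16, -3/16, -1/2] . (a_2, a_3, a_4, a_5) = 1/16
  [-1/8, 5/8, -1/4, -1/8] . (a_2, a_3, a_4, a_5) = 0
  [-1/16, -3/16, 15/16, -1/16] . (a_2, a_3, a_4, a_5) = 0
  [-3/16, -3/16, -5/16, 1] . (a_2, a_3, a_4, a_5) = 1/4

Solving yields:
  a_2 = 677/2609
  a_3 = 391/2609
  a_4 = 184/2609
  a_5 = 910/2609

Starting state is 4, so the absorption probability is a_4 = 184/2609.

Answer: 184/2609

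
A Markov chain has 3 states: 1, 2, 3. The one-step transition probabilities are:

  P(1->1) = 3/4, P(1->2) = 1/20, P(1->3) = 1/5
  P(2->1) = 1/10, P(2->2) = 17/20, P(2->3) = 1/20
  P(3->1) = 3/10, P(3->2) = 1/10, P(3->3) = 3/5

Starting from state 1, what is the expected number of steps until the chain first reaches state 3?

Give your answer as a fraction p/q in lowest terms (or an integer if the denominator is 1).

Answer: 80/13

Derivation:
Let h_i = expected steps to first reach 3 from state i.
Boundary: h_3 = 0.
First-step equations for the other states:
  h_1 = 1 + 3/4*h_1 + 1/20*h_2 + 1/5*h_3
  h_2 = 1 + 1/10*h_1 + 17/20*h_2 + 1/20*h_3

Substituting h_3 = 0 and rearranging gives the linear system (I - Q) h = 1:
  [1/4, -1/20] . (h_1, h_2) = 1
  [-1/10, 3/20] . (h_1, h_2) = 1

Solving yields:
  h_1 = 80/13
  h_2 = 140/13

Starting state is 1, so the expected hitting time is h_1 = 80/13.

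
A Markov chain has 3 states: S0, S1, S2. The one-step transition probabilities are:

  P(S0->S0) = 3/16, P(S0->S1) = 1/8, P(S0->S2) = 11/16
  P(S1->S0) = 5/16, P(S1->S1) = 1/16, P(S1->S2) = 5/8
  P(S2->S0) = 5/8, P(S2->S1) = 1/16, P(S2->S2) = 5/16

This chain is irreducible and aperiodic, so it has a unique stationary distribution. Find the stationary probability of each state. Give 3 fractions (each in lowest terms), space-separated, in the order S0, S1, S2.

Answer: 155/373 33/373 185/373

Derivation:
The stationary distribution satisfies pi = pi * P, i.e.:
  pi_S0 = 3/16*pi_S0 + 5/16*pi_S1 + 5/8*pi_S2
  pi_S1 = 1/8*pi_S0 + 1/16*pi_S1 + 1/16*pi_S2
  pi_S2 = 11/16*pi_S0 + 5/8*pi_S1 + 5/16*pi_S2
with normalization: pi_S0 + pi_S1 + pi_S2 = 1.

Using the first 2 balance equations plus normalization, the linear system A*pi = b is:
  [-13/16, 5/16, 5/8] . pi = 0
  [1/8, -15/16, 1/16] . pi = 0
  [1, 1, 1] . pi = 1

Solving yields:
  pi_S0 = 155/373
  pi_S1 = 33/373
  pi_S2 = 185/373

Verification (pi * P):
  155/373*3/16 + 33/373*5/16 + 185/373*5/8 = 155/373 = pi_S0  (ok)
  155/373*1/8 + 33/373*1/16 + 185/373*1/16 = 33/373 = pi_S1  (ok)
  155/373*11/16 + 33/373*5/8 + 185/373*5/16 = 185/373 = pi_S2  (ok)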